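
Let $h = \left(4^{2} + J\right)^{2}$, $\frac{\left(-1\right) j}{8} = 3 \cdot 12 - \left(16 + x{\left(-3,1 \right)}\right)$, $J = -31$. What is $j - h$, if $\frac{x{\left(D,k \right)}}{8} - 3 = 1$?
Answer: $-129$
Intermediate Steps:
$x{\left(D,k \right)} = 32$ ($x{\left(D,k \right)} = 24 + 8 \cdot 1 = 24 + 8 = 32$)
$j = 96$ ($j = - 8 \left(3 \cdot 12 - 48\right) = - 8 \left(36 - 48\right) = \left(-8\right) \left(-12\right) = 96$)
$h = 225$ ($h = \left(4^{2} - 31\right)^{2} = \left(16 - 31\right)^{2} = \left(-15\right)^{2} = 225$)
$j - h = 96 - 225 = -129$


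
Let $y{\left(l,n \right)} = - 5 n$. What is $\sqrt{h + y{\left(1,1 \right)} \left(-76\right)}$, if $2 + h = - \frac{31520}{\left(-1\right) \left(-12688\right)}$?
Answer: $\frac{2 \sqrt{59035678}}{793} \approx 19.378$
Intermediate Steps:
$h = - \frac{3556}{793}$ ($h = -2 - \frac{31520}{\left(-1\right) \left(-12688\right)} = -2 - \frac{31520}{12688} = -2 - \frac{1970}{793} = - \frac{3556}{793} \approx -4.4842$)
$\sqrt{h + y{\left(1,1 \right)} \left(-76\right)} = \sqrt{- \frac{3556}{793} + \left(-5\right) 1 \left(-76\right)} = \sqrt{- \frac{3556}{793} - -380} = \sqrt{- \frac{3556}{793} + 380} = \sqrt{\frac{297784}{793}} = \frac{2 \sqrt{59035678}}{793}$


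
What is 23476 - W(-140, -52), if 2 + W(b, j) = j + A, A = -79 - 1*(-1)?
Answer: 23608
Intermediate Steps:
A = -78 (A = -79 + 1 = -78)
W(b, j) = -80 + j (W(b, j) = -2 + (j - 78) = -2 + (-78 + j) = -80 + j)
23476 - W(-140, -52) = 23476 - (-80 - 52) = 23476 - 1*(-132) = 23476 + 132 = 23608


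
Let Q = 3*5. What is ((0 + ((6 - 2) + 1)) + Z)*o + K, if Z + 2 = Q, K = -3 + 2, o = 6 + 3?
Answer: 161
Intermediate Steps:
o = 9
Q = 15
K = -1
Z = 13 (Z = -2 + 15 = 13)
((0 + ((6 - 2) + 1)) + Z)*o + K = ((0 + ((6 - 2) + 1)) + 13)*9 - 1 = ((0 + (4 + 1)) + 13)*9 - 1 = ((0 + 5) + 13)*9 - 1 = (5 + 13)*9 - 1 = 18*9 - 1 = 162 - 1 = 161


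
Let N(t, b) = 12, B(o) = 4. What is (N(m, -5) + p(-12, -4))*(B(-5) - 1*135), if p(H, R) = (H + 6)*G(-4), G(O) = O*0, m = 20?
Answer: -1572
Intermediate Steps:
G(O) = 0
p(H, R) = 0 (p(H, R) = (H + 6)*0 = (6 + H)*0 = 0)
(N(m, -5) + p(-12, -4))*(B(-5) - 1*135) = (12 + 0)*(4 - 1*135) = 12*(4 - 135) = 12*(-131) = -1572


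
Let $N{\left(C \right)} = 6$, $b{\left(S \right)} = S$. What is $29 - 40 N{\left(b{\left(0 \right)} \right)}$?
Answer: $-211$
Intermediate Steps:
$29 - 40 N{\left(b{\left(0 \right)} \right)} = 29 - 240 = -211$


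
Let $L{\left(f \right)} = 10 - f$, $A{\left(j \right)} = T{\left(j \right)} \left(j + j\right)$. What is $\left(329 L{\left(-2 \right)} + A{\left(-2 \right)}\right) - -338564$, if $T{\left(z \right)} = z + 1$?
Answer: $342516$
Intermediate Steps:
$T{\left(z \right)} = 1 + z$
$A{\left(j \right)} = 2 j \left(1 + j\right)$ ($A{\left(j \right)} = \left(1 + j\right) \left(j + j\right) = \left(1 + j\right) 2 j = 2 j \left(1 + j\right)$)
$\left(329 L{\left(-2 \right)} + A{\left(-2 \right)}\right) - -338564 = \left(329 \left(10 - -2\right) + 2 \left(-2\right) \left(1 - 2\right)\right) - -338564 = \left(329 \left(10 + 2\right) + 2 \left(-2\right) \left(-1\right)\right) + 338564 = \left(329 \cdot 12 + 4\right) + 338564 = \left(3948 + 4\right) + 338564 = 3952 + 338564 = 342516$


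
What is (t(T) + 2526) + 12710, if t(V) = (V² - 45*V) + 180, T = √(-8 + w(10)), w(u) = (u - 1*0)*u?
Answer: 15508 - 90*√23 ≈ 15076.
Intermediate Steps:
w(u) = u² (w(u) = (u + 0)*u = u*u = u²)
T = 2*√23 (T = √(-8 + 10²) = √(-8 + 100) = √92 = 2*√23 ≈ 9.5917)
t(V) = 180 + V² - 45*V
(t(T) + 2526) + 12710 = ((180 + (2*√23)² - 90*√23) + 2526) + 12710 = ((180 + 92 - 90*√23) + 2526) + 12710 = ((272 - 90*√23) + 2526) + 12710 = (2798 - 90*√23) + 12710 = 15508 - 90*√23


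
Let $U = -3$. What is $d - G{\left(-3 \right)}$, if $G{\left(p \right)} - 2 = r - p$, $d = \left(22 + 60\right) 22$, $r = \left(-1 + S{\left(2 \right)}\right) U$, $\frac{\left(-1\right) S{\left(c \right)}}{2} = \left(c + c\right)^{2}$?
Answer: $1700$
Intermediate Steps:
$S{\left(c \right)} = - 8 c^{2}$ ($S{\left(c \right)} = - 2 \left(c + c\right)^{2} = - 2 \left(2 c\right)^{2} = - 2 \cdot 4 c^{2} = - 8 c^{2}$)
$r = 99$ ($r = \left(-1 - 8 \cdot 2^{2}\right) \left(-3\right) = \left(-1 - 32\right) \left(-3\right) = \left(-33\right) \left(-3\right) = 99$)
$d = 1804$ ($d = 82 \cdot 22 = 1804$)
$G{\left(p \right)} = 101 - p$ ($G{\left(p \right)} = 2 - \left(-99 + p\right) = 101 - p$)
$d - G{\left(-3 \right)} = 1804 - \left(101 - -3\right) = 1804 - \left(101 + 3\right) = 1804 - 104 = 1700$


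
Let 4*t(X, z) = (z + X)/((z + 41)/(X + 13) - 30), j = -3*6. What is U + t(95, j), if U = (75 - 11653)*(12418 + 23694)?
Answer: -1345042937791/3217 ≈ -4.1810e+8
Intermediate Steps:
j = -18
U = -418104736 (U = -11578*36112 = -418104736)
t(X, z) = (X + z)/(4*(-30 + (41 + z)/(13 + X))) (t(X, z) = ((z + X)/((z + 41)/(X + 13) - 30))/4 = ((X + z)/((41 + z)/(13 + X) - 30))/4 = ((X + z)/(-30 + (41 + z)/(13 + X)))/4 = (X + z)/(4*(-30 + (41 + z)/(13 + X))))
U + t(95, j) = -418104736 + (95**2 + 13*95 + 13*(-18) + 95*(-18))/(4*(-349 - 18 - 30*95)) = -418104736 + (9025 + 1235 - 234 - 1710)/(4*(-349 - 18 - 2850)) = -418104736 + (1/4)*8316/(-3217) = -418104736 + (1/4)*(-1/3217)*8316 = -418104736 - 2079/3217 = -1345042937791/3217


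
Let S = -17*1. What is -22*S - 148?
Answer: 226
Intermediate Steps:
S = -17
-22*S - 148 = -22*(-17) - 148 = 374 - 148 = 226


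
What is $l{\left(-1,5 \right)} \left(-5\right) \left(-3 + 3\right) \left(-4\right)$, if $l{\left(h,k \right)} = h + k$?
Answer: $0$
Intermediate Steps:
$l{\left(-1,5 \right)} \left(-5\right) \left(-3 + 3\right) \left(-4\right) = \left(-1 + 5\right) \left(-5\right) \left(-3 + 3\right) \left(-4\right) = 4 \left(-5\right) 0 \left(-4\right) = \left(-20\right) 0 = 0$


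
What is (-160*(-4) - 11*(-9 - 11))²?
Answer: 739600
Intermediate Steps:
(-160*(-4) - 11*(-9 - 11))² = (640 - 11*(-20))² = (640 + 220)² = 860² = 739600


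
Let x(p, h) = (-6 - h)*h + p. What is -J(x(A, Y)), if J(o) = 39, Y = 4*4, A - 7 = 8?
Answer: -39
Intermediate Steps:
A = 15 (A = 7 + 8 = 15)
Y = 16
x(p, h) = p + h*(-6 - h) (x(p, h) = h*(-6 - h) + p = p + h*(-6 - h))
-J(x(A, Y)) = -1*39 = -39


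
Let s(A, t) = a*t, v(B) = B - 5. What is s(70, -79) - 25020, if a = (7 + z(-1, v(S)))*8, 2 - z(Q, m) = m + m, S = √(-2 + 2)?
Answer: -37028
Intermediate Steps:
S = 0 (S = √0 = 0)
v(B) = -5 + B
z(Q, m) = 2 - 2*m (z(Q, m) = 2 - (m + m) = 2 - 2*m)
a = 152 (a = (7 + (2 - 2*(-5 + 0)))*8 = (7 + (2 - 2*(-5)))*8 = (7 + (2 + 10))*8 = (7 + 12)*8 = 19*8 = 152)
s(A, t) = 152*t
s(70, -79) - 25020 = 152*(-79) - 25020 = -12008 - 25020 = -37028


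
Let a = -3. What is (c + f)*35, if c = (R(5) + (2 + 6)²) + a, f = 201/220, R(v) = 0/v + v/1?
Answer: 103047/44 ≈ 2342.0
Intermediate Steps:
R(v) = v (R(v) = 0 + v*1 = 0 + v = v)
f = 201/220 (f = 201*(1/220) = 201/220 ≈ 0.91364)
c = 66 (c = (5 + (2 + 6)²) - 3 = (5 + 8²) - 3 = (5 + 64) - 3 = 69 - 3 = 66)
(c + f)*35 = (66 + 201/220)*35 = (14721/220)*35 = 103047/44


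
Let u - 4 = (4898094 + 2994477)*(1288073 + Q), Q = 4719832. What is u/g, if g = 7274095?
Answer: 47417816773759/7274095 ≈ 6.5187e+6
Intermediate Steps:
u = 47417816773759 (u = 4 + (4898094 + 2994477)*(1288073 + 4719832) = 4 + 7892571*6007905 = 4 + 47417816773755 = 47417816773759)
u/g = 47417816773759/7274095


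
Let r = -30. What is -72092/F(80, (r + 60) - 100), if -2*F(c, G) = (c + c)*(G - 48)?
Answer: -18023/2360 ≈ -7.6369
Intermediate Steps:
F(c, G) = -c*(-48 + G) (F(c, G) = -(c + c)*(G - 48)/2 = -2*c*(-48 + G)/2 = -c*(-48 + G))
-72092/F(80, (r + 60) - 100) = -72092*1/(80*(48 - ((-30 + 60) - 100))) = -72092*1/(80*(48 - (30 - 100))) = -72092*1/(80*(48 - 1*(-70))) = -72092*1/(80*(48 + 70)) = -72092/(80*118) = -72092/9440 = -72092*1/9440 = -18023/2360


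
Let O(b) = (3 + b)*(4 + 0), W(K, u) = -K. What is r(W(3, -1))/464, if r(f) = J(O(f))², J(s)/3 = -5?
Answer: 225/464 ≈ 0.48491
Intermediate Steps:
O(b) = 12 + 4*b (O(b) = (3 + b)*4 = 12 + 4*b)
J(s) = -15 (J(s) = 3*(-5) = -15)
r(f) = 225 (r(f) = (-15)² = 225)
r(W(3, -1))/464 = 225/464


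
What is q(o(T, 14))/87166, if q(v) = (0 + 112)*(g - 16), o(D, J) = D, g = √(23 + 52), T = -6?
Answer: -896/43583 + 280*√3/43583 ≈ -0.0094309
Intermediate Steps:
g = 5*√3 (g = √75 = 5*√3 ≈ 8.6602)
q(v) = -1792 + 560*√3 (q(v) = (0 + 112)*(5*√3 - 16) = 112*(-16 + 5*√3) = -1792 + 560*√3)
q(o(T, 14))/87166 = (-1792 + 560*√3)/87166 = (-1792 + 560*√3)*(1/87166) = -896/43583 + 280*√3/43583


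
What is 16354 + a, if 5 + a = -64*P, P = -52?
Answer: 19677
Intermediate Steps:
a = 3323 (a = -5 - 64*(-52) = -5 + 3328 = 3323)
16354 + a = 16354 + 3323 = 19677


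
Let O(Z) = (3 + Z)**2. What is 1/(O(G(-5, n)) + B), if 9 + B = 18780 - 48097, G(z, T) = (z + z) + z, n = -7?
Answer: -1/29182 ≈ -3.4268e-5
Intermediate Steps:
G(z, T) = 3*z (G(z, T) = 2*z + z = 3*z)
B = -29326 (B = -9 + (18780 - 48097) = -9 - 29317 = -29326)
1/(O(G(-5, n)) + B) = 1/((3 + 3*(-5))**2 - 29326) = 1/((3 - 15)**2 - 29326) = 1/((-12)**2 - 29326) = 1/(144 - 29326) = 1/(-29182) = -1/29182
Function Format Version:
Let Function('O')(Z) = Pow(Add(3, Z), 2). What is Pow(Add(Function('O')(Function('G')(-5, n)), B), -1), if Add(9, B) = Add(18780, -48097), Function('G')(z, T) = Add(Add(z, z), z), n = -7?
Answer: Rational(-1, 29182) ≈ -3.4268e-5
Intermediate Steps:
Function('G')(z, T) = Mul(3, z) (Function('G')(z, T) = Add(Mul(2, z), z) = Mul(3, z))
B = -29326 (B = Add(-9, Add(18780, -48097)) = Add(-9, -29317) = -29326)
Pow(Add(Function('O')(Function('G')(-5, n)), B), -1) = Pow(Add(Pow(Add(3, Mul(3, -5)), 2), -29326), -1) = Pow(Add(Pow(Add(3, -15), 2), -29326), -1) = Pow(Add(Pow(-12, 2), -29326), -1) = Pow(Add(144, -29326), -1) = Pow(-29182, -1) = Rational(-1, 29182)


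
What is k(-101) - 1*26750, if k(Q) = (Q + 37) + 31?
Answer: -26783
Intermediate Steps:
k(Q) = 68 + Q (k(Q) = (37 + Q) + 31 = 68 + Q)
k(-101) - 1*26750 = (68 - 101) - 1*26750 = -33 - 26750 = -26783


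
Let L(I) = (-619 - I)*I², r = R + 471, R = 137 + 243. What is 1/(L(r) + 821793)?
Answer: -1/1063753677 ≈ -9.4007e-10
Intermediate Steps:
R = 380
r = 851 (r = 380 + 471 = 851)
L(I) = I²*(-619 - I)
1/(L(r) + 821793) = 1/(851²*(-619 - 1*851) + 821793) = 1/(724201*(-619 - 851) + 821793) = 1/(724201*(-1470) + 821793) = 1/(-1064575470 + 821793) = 1/(-1063753677) = -1/1063753677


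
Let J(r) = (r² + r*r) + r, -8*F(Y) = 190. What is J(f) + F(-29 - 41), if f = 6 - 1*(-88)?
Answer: 70969/4 ≈ 17742.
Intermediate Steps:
f = 94 (f = 6 + 88 = 94)
F(Y) = -95/4 (F(Y) = -⅛*190 = -95/4)
J(r) = r + 2*r² (J(r) = (r² + r²) + r = 2*r² + r = r + 2*r²)
J(f) + F(-29 - 41) = 94*(1 + 2*94) - 95/4 = 94*(1 + 188) - 95/4 = 94*189 - 95/4 = 17766 - 95/4 = 70969/4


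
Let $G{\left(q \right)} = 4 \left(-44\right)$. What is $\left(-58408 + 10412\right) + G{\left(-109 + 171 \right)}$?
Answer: $-48172$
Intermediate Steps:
$G{\left(q \right)} = -176$
$\left(-58408 + 10412\right) + G{\left(-109 + 171 \right)} = \left(-58408 + 10412\right) - 176 = -47996 - 176 = -48172$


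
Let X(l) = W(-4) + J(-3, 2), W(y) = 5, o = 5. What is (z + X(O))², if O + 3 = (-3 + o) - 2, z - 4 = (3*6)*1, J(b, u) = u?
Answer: 841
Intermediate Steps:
z = 22 (z = 4 + (3*6)*1 = 4 + 18*1 = 4 + 18 = 22)
O = -3 (O = -3 + ((-3 + 5) - 2) = -3 + (2 - 2) = -3 + 0 = -3)
X(l) = 7 (X(l) = 5 + 2 = 7)
(z + X(O))² = (22 + 7)² = 29² = 841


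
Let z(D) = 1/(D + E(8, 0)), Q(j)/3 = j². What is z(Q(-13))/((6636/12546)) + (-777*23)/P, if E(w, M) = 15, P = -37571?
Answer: 3465353711/7230313524 ≈ 0.47928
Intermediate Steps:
Q(j) = 3*j²
z(D) = 1/(15 + D) (z(D) = 1/(D + 15) = 1/(15 + D))
z(Q(-13))/((6636/12546)) + (-777*23)/P = 1/((15 + 3*(-13)²)*((6636/12546))) - 777*23/(-37571) = 1/((15 + 3*169)*((6636*(1/12546)))) - 17871*(-1/37571) = 1/((15 + 507)*(1106/2091)) + 17871/37571 = (2091/1106)/522 + 17871/37571 = (1/522)*(2091/1106) + 17871/37571 = 697/192444 + 17871/37571 = 3465353711/7230313524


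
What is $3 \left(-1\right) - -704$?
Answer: $701$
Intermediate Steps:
$3 \left(-1\right) - -704 = -3 + 704 = 701$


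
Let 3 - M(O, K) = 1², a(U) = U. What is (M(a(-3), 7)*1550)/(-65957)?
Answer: -3100/65957 ≈ -0.047000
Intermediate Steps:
M(O, K) = 2 (M(O, K) = 3 - 1*1² = 3 - 1*1 = 3 - 1 = 2)
(M(a(-3), 7)*1550)/(-65957) = (2*1550)/(-65957) = 3100*(-1/65957) = -3100/65957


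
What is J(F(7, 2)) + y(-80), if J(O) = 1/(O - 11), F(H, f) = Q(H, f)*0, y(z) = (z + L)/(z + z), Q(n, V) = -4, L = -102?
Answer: 921/880 ≈ 1.0466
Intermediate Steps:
y(z) = (-102 + z)/(2*z) (y(z) = (z - 102)/(z + z) = (-102 + z)/((2*z)) = (-102 + z)*(1/(2*z)) = (-102 + z)/(2*z))
F(H, f) = 0 (F(H, f) = -4*0 = 0)
J(O) = 1/(-11 + O)
J(F(7, 2)) + y(-80) = 1/(-11 + 0) + (½)*(-102 - 80)/(-80) = 1/(-11) + (½)*(-1/80)*(-182) = -1/11 + 91/80 = 921/880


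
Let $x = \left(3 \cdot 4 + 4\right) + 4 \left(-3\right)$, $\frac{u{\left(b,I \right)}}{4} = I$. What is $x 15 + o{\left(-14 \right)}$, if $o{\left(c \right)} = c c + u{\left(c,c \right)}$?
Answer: $200$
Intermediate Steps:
$u{\left(b,I \right)} = 4 I$
$x = 4$ ($x = \left(12 + 4\right) - 12 = 16 - 12 = 4$)
$o{\left(c \right)} = c^{2} + 4 c$ ($o{\left(c \right)} = c c + 4 c = c^{2} + 4 c$)
$x 15 + o{\left(-14 \right)} = 4 \cdot 15 - 14 \left(4 - 14\right) = 60 - -140 = 60 + 140 = 200$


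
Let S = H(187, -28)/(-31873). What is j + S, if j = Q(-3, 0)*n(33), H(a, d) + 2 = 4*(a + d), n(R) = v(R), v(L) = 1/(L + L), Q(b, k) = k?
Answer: -634/31873 ≈ -0.019891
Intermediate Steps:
v(L) = 1/(2*L)
n(R) = 1/(2*R)
H(a, d) = -2 + 4*a + 4*d (H(a, d) = -2 + 4*(a + d) = -2 + (4*a + 4*d) = -2 + 4*a + 4*d)
S = -634/31873 (S = (-2 + 4*187 + 4*(-28))/(-31873) = (-2 + 748 - 112)*(-1/31873) = 634*(-1/31873) = -634/31873 ≈ -0.019891)
j = 0 (j = 0*((1/2)/33) = 0*((1/2)*(1/33)) = 0*(1/66) = 0)
j + S = 0 - 634/31873 = -634/31873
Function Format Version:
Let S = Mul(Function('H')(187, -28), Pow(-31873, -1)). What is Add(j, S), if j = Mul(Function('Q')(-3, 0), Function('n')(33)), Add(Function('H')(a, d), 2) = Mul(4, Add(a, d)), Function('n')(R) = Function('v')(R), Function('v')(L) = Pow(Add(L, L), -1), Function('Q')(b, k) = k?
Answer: Rational(-634, 31873) ≈ -0.019891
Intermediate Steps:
Function('v')(L) = Mul(Rational(1, 2), Pow(L, -1)) (Function('v')(L) = Pow(Mul(2, L), -1) = Mul(Rational(1, 2), Pow(L, -1)))
Function('n')(R) = Mul(Rational(1, 2), Pow(R, -1))
Function('H')(a, d) = Add(-2, Mul(4, a), Mul(4, d)) (Function('H')(a, d) = Add(-2, Mul(4, Add(a, d))) = Add(-2, Add(Mul(4, a), Mul(4, d))) = Add(-2, Mul(4, a), Mul(4, d)))
S = Rational(-634, 31873) (S = Mul(Add(-2, Mul(4, 187), Mul(4, -28)), Pow(-31873, -1)) = Mul(Add(-2, 748, -112), Rational(-1, 31873)) = Mul(634, Rational(-1, 31873)) = Rational(-634, 31873) ≈ -0.019891)
j = 0 (j = Mul(0, Mul(Rational(1, 2), Pow(33, -1))) = Mul(0, Mul(Rational(1, 2), Rational(1, 33))) = Mul(0, Rational(1, 66)) = 0)
Add(j, S) = Add(0, Rational(-634, 31873)) = Rational(-634, 31873)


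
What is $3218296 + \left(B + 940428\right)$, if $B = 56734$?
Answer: $4215458$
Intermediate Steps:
$3218296 + \left(B + 940428\right) = 3218296 + \left(56734 + 940428\right) = 3218296 + 997162 = 4215458$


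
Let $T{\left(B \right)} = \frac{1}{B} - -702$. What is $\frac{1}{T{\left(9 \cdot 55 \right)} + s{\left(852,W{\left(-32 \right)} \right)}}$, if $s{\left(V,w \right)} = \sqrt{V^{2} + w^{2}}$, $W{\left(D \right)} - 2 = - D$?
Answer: $- \frac{172008045}{57397881419} + \frac{490050 \sqrt{181765}}{57397881419} \approx 0.00064322$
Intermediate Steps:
$T{\left(B \right)} = 702 + \frac{1}{B}$ ($T{\left(B \right)} = \frac{1}{B} + 702 = 702 + \frac{1}{B}$)
$W{\left(D \right)} = 2 - D$
$\frac{1}{T{\left(9 \cdot 55 \right)} + s{\left(852,W{\left(-32 \right)} \right)}} = \frac{1}{\left(702 + \frac{1}{9 \cdot 55}\right) + \sqrt{852^{2} + \left(2 - -32\right)^{2}}} = \frac{1}{\left(702 + \frac{1}{495}\right) + \sqrt{725904 + \left(2 + 32\right)^{2}}} = \frac{1}{\left(702 + \frac{1}{495}\right) + \sqrt{725904 + 34^{2}}} = \frac{1}{\frac{347491}{495} + \sqrt{725904 + 1156}} = \frac{1}{\frac{347491}{495} + \sqrt{727060}} = \frac{1}{\frac{347491}{495} + 2 \sqrt{181765}}$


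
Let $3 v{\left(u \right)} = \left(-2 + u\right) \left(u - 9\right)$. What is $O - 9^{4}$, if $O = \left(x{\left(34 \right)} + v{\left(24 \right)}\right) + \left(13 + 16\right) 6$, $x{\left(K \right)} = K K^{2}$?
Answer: $33027$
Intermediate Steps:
$v{\left(u \right)} = \frac{\left(-9 + u\right) \left(-2 + u\right)}{3}$ ($v{\left(u \right)} = \frac{\left(-2 + u\right) \left(u - 9\right)}{3} = \frac{\left(-2 + u\right) \left(-9 + u\right)}{3} = \frac{\left(-9 + u\right) \left(-2 + u\right)}{3}$)
$x{\left(K \right)} = K^{3}$
$O = 39588$ ($O = \left(34^{3} + \left(6 - 88 + \frac{24^{2}}{3}\right)\right) + \left(13 + 16\right) 6 = \left(39304 + \left(6 - 88 + \frac{1}{3} \cdot 576\right)\right) + 29 \cdot 6 = \left(39304 + \left(6 - 88 + 192\right)\right) + 174 = \left(39304 + 110\right) + 174 = 39414 + 174 = 39588$)
$O - 9^{4} = 39588 - 9^{4} = 39588 - 6561 = 33027$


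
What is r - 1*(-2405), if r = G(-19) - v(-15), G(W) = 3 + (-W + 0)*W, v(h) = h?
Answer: 2062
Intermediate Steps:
G(W) = 3 - W**2 (G(W) = 3 + (-W)*W = 3 - W**2)
r = -343 (r = (3 - 1*(-19)**2) - 1*(-15) = (3 - 1*361) + 15 = (3 - 361) + 15 = -358 + 15 = -343)
r - 1*(-2405) = -343 - 1*(-2405) = -343 + 2405 = 2062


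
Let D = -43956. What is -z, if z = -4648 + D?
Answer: 48604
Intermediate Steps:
z = -48604 (z = -4648 - 43956 = -48604)
-z = -1*(-48604) = 48604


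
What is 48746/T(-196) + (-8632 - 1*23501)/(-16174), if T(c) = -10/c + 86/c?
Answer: -38631861869/307306 ≈ -1.2571e+5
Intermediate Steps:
T(c) = 76/c
48746/T(-196) + (-8632 - 1*23501)/(-16174) = 48746/((76/(-196))) + (-8632 - 1*23501)/(-16174) = 48746/((76*(-1/196))) + (-8632 - 23501)*(-1/16174) = 48746/(-19/49) - 32133*(-1/16174) = 48746*(-49/19) + 32133/16174 = -2388554/19 + 32133/16174 = -38631861869/307306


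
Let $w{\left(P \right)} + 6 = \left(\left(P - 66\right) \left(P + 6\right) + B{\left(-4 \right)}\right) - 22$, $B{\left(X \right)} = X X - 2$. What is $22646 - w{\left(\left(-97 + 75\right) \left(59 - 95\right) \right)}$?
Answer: $-556688$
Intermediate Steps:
$B{\left(X \right)} = -2 + X^{2}$ ($B{\left(X \right)} = X^{2} - 2 = -2 + X^{2}$)
$w{\left(P \right)} = -14 + \left(-66 + P\right) \left(6 + P\right)$ ($w{\left(P \right)} = -6 - \left(8 - \left(P - 66\right) \left(P + 6\right)\right) = -6 + \left(\left(\left(-66 + P\right) \left(6 + P\right) + \left(-2 + 16\right)\right) - 22\right) = -6 + \left(\left(\left(-66 + P\right) \left(6 + P\right) + 14\right) - 22\right) = -6 + \left(\left(14 + \left(-66 + P\right) \left(6 + P\right)\right) - 22\right) = -6 + \left(-8 + \left(-66 + P\right) \left(6 + P\right)\right) = -14 + \left(-66 + P\right) \left(6 + P\right)$)
$22646 - w{\left(\left(-97 + 75\right) \left(59 - 95\right) \right)} = 22646 - \left(-410 + \left(\left(-97 + 75\right) \left(59 - 95\right)\right)^{2} - 60 \left(-97 + 75\right) \left(59 - 95\right)\right) = 22646 - \left(-410 + \left(\left(-22\right) \left(-36\right)\right)^{2} - 60 \left(\left(-22\right) \left(-36\right)\right)\right) = 22646 - \left(-410 + 792^{2} - 47520\right) = 22646 - \left(-410 + 627264 - 47520\right) = 22646 - 579334 = -556688$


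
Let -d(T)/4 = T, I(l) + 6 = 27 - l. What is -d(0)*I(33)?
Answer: 0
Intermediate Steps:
I(l) = 21 - l (I(l) = -6 + (27 - l) = 21 - l)
d(T) = -4*T
-d(0)*I(33) = -(-4*0)*(21 - 1*33) = -0*(21 - 33) = -0*(-12) = -1*0 = 0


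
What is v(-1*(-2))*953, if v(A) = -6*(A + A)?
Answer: -22872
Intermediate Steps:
v(A) = -12*A
v(-1*(-2))*953 = -(-12)*(-2)*953 = -12*2*953 = -24*953 = -22872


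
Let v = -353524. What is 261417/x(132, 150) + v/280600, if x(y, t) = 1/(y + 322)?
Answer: 8325634669319/70150 ≈ 1.1868e+8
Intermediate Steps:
x(y, t) = 1/(322 + y)
261417/x(132, 150) + v/280600 = 261417/(1/(322 + 132)) - 353524/280600 = 261417/(1/454) - 353524*1/280600 = 261417/(1/454) - 88381/70150 = 261417*454 - 88381/70150 = 118683318 - 88381/70150 = 8325634669319/70150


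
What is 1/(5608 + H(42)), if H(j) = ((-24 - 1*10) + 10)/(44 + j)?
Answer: 43/241132 ≈ 0.00017833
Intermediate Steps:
H(j) = -24/(44 + j) (H(j) = ((-24 - 10) + 10)/(44 + j) = (-34 + 10)/(44 + j) = -24/(44 + j))
1/(5608 + H(42)) = 1/(5608 - 24/(44 + 42)) = 1/(5608 - 24/86) = 1/(5608 - 24*1/86) = 1/(5608 - 12/43) = 1/(241132/43) = 43/241132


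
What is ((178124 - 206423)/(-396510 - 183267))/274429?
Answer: 9433/53035874111 ≈ 1.7786e-7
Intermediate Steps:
((178124 - 206423)/(-396510 - 183267))/274429 = -28299/(-579777)*(1/274429) = -28299*(-1/579777)*(1/274429) = (9433/193259)*(1/274429) = 9433/53035874111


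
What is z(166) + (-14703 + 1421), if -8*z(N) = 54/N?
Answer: -8819275/664 ≈ -13282.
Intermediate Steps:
z(N) = -27/(4*N)
z(166) + (-14703 + 1421) = -27/4/166 + (-14703 + 1421) = -27/4*1/166 - 13282 = -27/664 - 13282 = -8819275/664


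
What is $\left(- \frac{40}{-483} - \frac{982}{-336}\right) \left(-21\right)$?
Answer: $- \frac{11613}{184} \approx -63.114$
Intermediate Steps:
$\left(- \frac{40}{-483} - \frac{982}{-336}\right) \left(-21\right) = \left(\left(-40\right) \left(- \frac{1}{483}\right) - - \frac{491}{168}\right) \left(-21\right) = \left(\frac{40}{483} + \frac{491}{168}\right) \left(-21\right) = \frac{553}{184} \left(-21\right) = - \frac{11613}{184}$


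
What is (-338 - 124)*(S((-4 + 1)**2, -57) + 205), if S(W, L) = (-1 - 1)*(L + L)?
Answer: -200046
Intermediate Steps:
S(W, L) = -4*L
(-338 - 124)*(S((-4 + 1)**2, -57) + 205) = (-338 - 124)*(-4*(-57) + 205) = -462*(228 + 205) = -462*433 = -200046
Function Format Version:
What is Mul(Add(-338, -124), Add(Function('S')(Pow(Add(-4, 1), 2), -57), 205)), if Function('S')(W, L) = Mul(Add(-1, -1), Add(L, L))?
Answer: -200046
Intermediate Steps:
Function('S')(W, L) = Mul(-4, L) (Function('S')(W, L) = Mul(-2, Mul(2, L)) = Mul(-4, L))
Mul(Add(-338, -124), Add(Function('S')(Pow(Add(-4, 1), 2), -57), 205)) = Mul(Add(-338, -124), Add(Mul(-4, -57), 205)) = Mul(-462, Add(228, 205)) = Mul(-462, 433) = -200046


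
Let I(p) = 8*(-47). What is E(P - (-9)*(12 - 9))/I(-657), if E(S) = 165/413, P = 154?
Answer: -165/155288 ≈ -0.0010625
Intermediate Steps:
I(p) = -376
E(S) = 165/413 (E(S) = 165*(1/413) = 165/413)
E(P - (-9)*(12 - 9))/I(-657) = (165/413)/(-376) = (165/413)*(-1/376) = -165/155288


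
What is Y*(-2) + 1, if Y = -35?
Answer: 71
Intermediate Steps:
Y*(-2) + 1 = -35*(-2) + 1 = 70 + 1 = 71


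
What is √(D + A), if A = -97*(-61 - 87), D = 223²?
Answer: √64085 ≈ 253.15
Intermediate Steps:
D = 49729
A = 14356 (A = -97*(-148) = 14356)
√(D + A) = √(49729 + 14356) = √64085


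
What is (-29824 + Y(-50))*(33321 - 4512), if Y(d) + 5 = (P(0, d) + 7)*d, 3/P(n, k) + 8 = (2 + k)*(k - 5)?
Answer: -1144167843951/1316 ≈ -8.6943e+8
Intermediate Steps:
P(n, k) = 3/(-8 + (-5 + k)*(2 + k)) (P(n, k) = 3/(-8 + (2 + k)*(k - 5)) = 3/(-8 + (2 + k)*(-5 + k)) = 3/(-8 + (-5 + k)*(2 + k)))
Y(d) = -5 + d*(7 + 3/(-18 + d**2 - 3*d)) (Y(d) = -5 + (3/(-18 + d**2 - 3*d) + 7)*d = -5 + (7 + 3/(-18 + d**2 - 3*d))*d = -5 + d*(7 + 3/(-18 + d**2 - 3*d)))
(-29824 + Y(-50))*(33321 - 4512) = (-29824 + (90 - 108*(-50) - 26*(-50)**2 + 7*(-50)**3)/(-18 + (-50)**2 - 3*(-50)))*(33321 - 4512) = (-29824 + (90 + 5400 - 26*2500 + 7*(-125000))/(-18 + 2500 + 150))*28809 = (-29824 + (90 + 5400 - 65000 - 875000)/2632)*28809 = (-29824 + (1/2632)*(-934510))*28809 = (-29824 - 467255/1316)*28809 = -39715639/1316*28809 = -1144167843951/1316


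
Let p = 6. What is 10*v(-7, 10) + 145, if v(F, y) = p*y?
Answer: 745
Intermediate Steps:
v(F, y) = 6*y
10*v(-7, 10) + 145 = 10*(6*10) + 145 = 10*60 + 145 = 600 + 145 = 745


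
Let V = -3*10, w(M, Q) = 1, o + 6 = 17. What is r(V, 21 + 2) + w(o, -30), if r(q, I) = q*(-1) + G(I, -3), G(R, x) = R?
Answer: 54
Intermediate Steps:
o = 11 (o = -6 + 17 = 11)
V = -30
r(q, I) = I - q (r(q, I) = q*(-1) + I = -q + I = I - q)
r(V, 21 + 2) + w(o, -30) = ((21 + 2) - 1*(-30)) + 1 = (23 + 30) + 1 = 53 + 1 = 54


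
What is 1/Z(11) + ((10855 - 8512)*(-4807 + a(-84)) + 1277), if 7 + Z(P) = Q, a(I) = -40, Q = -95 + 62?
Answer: -454209761/40 ≈ -1.1355e+7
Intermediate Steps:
Q = -33
Z(P) = -40 (Z(P) = -7 - 33 = -40)
1/Z(11) + ((10855 - 8512)*(-4807 + a(-84)) + 1277) = 1/(-40) + ((10855 - 8512)*(-4807 - 40) + 1277) = -1/40 + (2343*(-4847) + 1277) = -1/40 + (-11356521 + 1277) = -1/40 - 11355244 = -454209761/40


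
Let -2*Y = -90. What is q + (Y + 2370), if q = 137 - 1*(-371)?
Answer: 2923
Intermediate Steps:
Y = 45 (Y = -½*(-90) = 45)
q = 508 (q = 137 + 371 = 508)
q + (Y + 2370) = 508 + (45 + 2370) = 508 + 2415 = 2923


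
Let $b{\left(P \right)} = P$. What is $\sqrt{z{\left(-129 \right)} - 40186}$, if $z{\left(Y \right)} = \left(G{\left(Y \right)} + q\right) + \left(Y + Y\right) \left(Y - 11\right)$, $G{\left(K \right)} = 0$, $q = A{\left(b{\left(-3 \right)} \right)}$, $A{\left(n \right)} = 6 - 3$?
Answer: $i \sqrt{4063} \approx 63.742 i$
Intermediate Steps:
$A{\left(n \right)} = 3$
$q = 3$
$z{\left(Y \right)} = 3 + 2 Y \left(-11 + Y\right)$ ($z{\left(Y \right)} = \left(0 + 3\right) + \left(Y + Y\right) \left(Y - 11\right) = 3 + 2 Y \left(-11 + Y\right)$)
$\sqrt{z{\left(-129 \right)} - 40186} = \sqrt{\left(3 - -2838 + 2 \left(-129\right)^{2}\right) - 40186} = \sqrt{\left(3 + 2838 + 2 \cdot 16641\right) - 40186} = \sqrt{\left(3 + 2838 + 33282\right) - 40186} = \sqrt{36123 - 40186} = \sqrt{-4063} = i \sqrt{4063}$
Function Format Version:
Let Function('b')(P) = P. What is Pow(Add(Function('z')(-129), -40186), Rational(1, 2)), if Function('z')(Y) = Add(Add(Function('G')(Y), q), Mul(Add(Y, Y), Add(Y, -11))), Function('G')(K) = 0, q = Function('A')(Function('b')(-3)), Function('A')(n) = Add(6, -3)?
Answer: Mul(I, Pow(4063, Rational(1, 2))) ≈ Mul(63.742, I)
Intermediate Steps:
Function('A')(n) = 3
q = 3
Function('z')(Y) = Add(3, Mul(2, Y, Add(-11, Y))) (Function('z')(Y) = Add(Add(0, 3), Mul(Add(Y, Y), Add(Y, -11))) = Add(3, Mul(Mul(2, Y), Add(-11, Y))) = Add(3, Mul(2, Y, Add(-11, Y))))
Pow(Add(Function('z')(-129), -40186), Rational(1, 2)) = Pow(Add(Add(3, Mul(-22, -129), Mul(2, Pow(-129, 2))), -40186), Rational(1, 2)) = Pow(Add(Add(3, 2838, Mul(2, 16641)), -40186), Rational(1, 2)) = Pow(Add(Add(3, 2838, 33282), -40186), Rational(1, 2)) = Pow(Add(36123, -40186), Rational(1, 2)) = Pow(-4063, Rational(1, 2)) = Mul(I, Pow(4063, Rational(1, 2)))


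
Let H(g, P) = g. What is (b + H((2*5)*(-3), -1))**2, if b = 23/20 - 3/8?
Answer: 1366561/1600 ≈ 854.10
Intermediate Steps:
b = 31/40 (b = 23*(1/20) - 3*1/8 = 23/20 - 3/8 = 31/40 ≈ 0.77500)
(b + H((2*5)*(-3), -1))**2 = (31/40 + (2*5)*(-3))**2 = (31/40 + 10*(-3))**2 = (31/40 - 30)**2 = (-1169/40)**2 = 1366561/1600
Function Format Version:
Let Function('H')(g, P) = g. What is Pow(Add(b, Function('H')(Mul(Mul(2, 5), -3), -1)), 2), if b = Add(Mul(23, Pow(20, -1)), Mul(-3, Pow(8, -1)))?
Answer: Rational(1366561, 1600) ≈ 854.10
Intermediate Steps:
b = Rational(31, 40) (b = Add(Mul(23, Rational(1, 20)), Mul(-3, Rational(1, 8))) = Add(Rational(23, 20), Rational(-3, 8)) = Rational(31, 40) ≈ 0.77500)
Pow(Add(b, Function('H')(Mul(Mul(2, 5), -3), -1)), 2) = Pow(Add(Rational(31, 40), Mul(Mul(2, 5), -3)), 2) = Pow(Add(Rational(31, 40), Mul(10, -3)), 2) = Pow(Add(Rational(31, 40), -30), 2) = Pow(Rational(-1169, 40), 2) = Rational(1366561, 1600)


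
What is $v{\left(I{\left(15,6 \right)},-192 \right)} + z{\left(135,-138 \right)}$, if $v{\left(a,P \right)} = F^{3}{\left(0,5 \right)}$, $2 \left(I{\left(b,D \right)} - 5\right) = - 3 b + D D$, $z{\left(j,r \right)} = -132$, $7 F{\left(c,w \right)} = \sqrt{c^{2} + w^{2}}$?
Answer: $- \frac{45151}{343} \approx -131.64$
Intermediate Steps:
$F{\left(c,w \right)} = \frac{\sqrt{c^{2} + w^{2}}}{7}$
$I{\left(b,D \right)} = 5 + \frac{D^{2}}{2} - \frac{3 b}{2}$ ($I{\left(b,D \right)} = 5 + \frac{- 3 b + D D}{2} = 5 + \frac{- 3 b + D^{2}}{2} = 5 + \frac{D^{2} - 3 b}{2} = 5 + \left(\frac{D^{2}}{2} - \frac{3 b}{2}\right) = 5 + \frac{D^{2}}{2} - \frac{3 b}{2}$)
$v{\left(a,P \right)} = \frac{125}{343}$ ($v{\left(a,P \right)} = \left(\frac{\sqrt{0^{2} + 5^{2}}}{7}\right)^{3} = \left(\frac{\sqrt{0 + 25}}{7}\right)^{3} = \left(\frac{\sqrt{25}}{7}\right)^{3} = \left(\frac{1}{7} \cdot 5\right)^{3} = \left(\frac{5}{7}\right)^{3} = \frac{125}{343}$)
$v{\left(I{\left(15,6 \right)},-192 \right)} + z{\left(135,-138 \right)} = \frac{125}{343} - 132 = - \frac{45151}{343}$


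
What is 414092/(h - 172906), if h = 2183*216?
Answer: 207046/149311 ≈ 1.3867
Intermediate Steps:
h = 471528
414092/(h - 172906) = 414092/(471528 - 172906) = 414092/298622 = 414092*(1/298622) = 207046/149311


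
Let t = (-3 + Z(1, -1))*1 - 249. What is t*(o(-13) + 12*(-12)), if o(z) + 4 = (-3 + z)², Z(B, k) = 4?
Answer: -26784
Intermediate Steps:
o(z) = -4 + (-3 + z)²
t = -248 (t = (-3 + 4)*1 - 249 = 1*1 - 249 = 1 - 249 = -248)
t*(o(-13) + 12*(-12)) = -248*((-4 + (-3 - 13)²) + 12*(-12)) = -248*((-4 + (-16)²) - 144) = -248*((-4 + 256) - 144) = -248*(252 - 144) = -248*108 = -26784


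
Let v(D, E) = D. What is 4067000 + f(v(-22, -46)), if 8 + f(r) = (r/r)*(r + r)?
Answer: 4066948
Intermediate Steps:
f(r) = -8 + 2*r (f(r) = -8 + (r/r)*(r + r) = -8 + 1*(2*r) = -8 + 2*r)
4067000 + f(v(-22, -46)) = 4067000 + (-8 + 2*(-22)) = 4067000 + (-8 - 44) = 4067000 - 52 = 4066948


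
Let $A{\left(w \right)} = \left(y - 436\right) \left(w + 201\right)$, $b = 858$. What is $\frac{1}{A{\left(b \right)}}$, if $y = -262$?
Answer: $- \frac{1}{739182} \approx -1.3528 \cdot 10^{-6}$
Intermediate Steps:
$A{\left(w \right)} = -140298 - 698 w$ ($A{\left(w \right)} = \left(-262 - 436\right) \left(w + 201\right) = - 698 \left(201 + w\right) = -140298 - 698 w$)
$\frac{1}{A{\left(b \right)}} = \frac{1}{-140298 - 598884} = \frac{1}{-739182} = - \frac{1}{739182}$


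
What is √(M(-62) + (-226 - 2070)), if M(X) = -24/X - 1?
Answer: I*√2207045/31 ≈ 47.923*I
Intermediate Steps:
M(X) = -1 - 24/X (M(X) = -24/X - 1 = -1 - 24/X)
√(M(-62) + (-226 - 2070)) = √((-24 - 1*(-62))/(-62) + (-226 - 2070)) = √(-(-24 + 62)/62 - 2296) = √(-1/62*38 - 2296) = √(-19/31 - 2296) = √(-71195/31) = I*√2207045/31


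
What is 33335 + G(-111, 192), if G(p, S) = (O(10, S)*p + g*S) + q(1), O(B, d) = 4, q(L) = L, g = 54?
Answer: 43260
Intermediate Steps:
G(p, S) = 1 + 4*p + 54*S (G(p, S) = (4*p + 54*S) + 1 = 1 + 4*p + 54*S)
33335 + G(-111, 192) = 33335 + (1 + 4*(-111) + 54*192) = 33335 + (1 - 444 + 10368) = 33335 + 9925 = 43260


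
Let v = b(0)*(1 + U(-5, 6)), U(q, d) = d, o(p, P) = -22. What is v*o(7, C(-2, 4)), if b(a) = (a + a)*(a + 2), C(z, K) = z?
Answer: 0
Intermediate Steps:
b(a) = 2*a*(2 + a) (b(a) = (2*a)*(2 + a) = 2*a*(2 + a))
v = 0 (v = (2*0*(2 + 0))*(1 + 6) = (2*0*2)*7 = 0*7 = 0)
v*o(7, C(-2, 4)) = 0*(-22) = 0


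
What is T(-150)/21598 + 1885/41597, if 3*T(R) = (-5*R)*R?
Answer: -759587635/449206003 ≈ -1.6910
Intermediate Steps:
T(R) = -5*R²/3 (T(R) = ((-5*R)*R)/3 = (-5*R²)/3 = -5*R²/3)
T(-150)/21598 + 1885/41597 = -5/3*(-150)²/21598 + 1885/41597 = -5/3*22500*(1/21598) + 1885*(1/41597) = -37500*1/21598 + 1885/41597 = -18750/10799 + 1885/41597 = -759587635/449206003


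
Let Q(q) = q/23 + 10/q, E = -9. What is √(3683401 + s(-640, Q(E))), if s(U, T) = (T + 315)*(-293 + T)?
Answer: √153873981421/207 ≈ 1895.0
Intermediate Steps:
Q(q) = 10/q + q/23 (Q(q) = q*(1/23) + 10/q = q/23 + 10/q = 10/q + q/23)
s(U, T) = (-293 + T)*(315 + T) (s(U, T) = (315 + T)*(-293 + T) = (-293 + T)*(315 + T))
√(3683401 + s(-640, Q(E))) = √(3683401 + (-92295 + (10/(-9) + (1/23)*(-9))² + 22*(10/(-9) + (1/23)*(-9)))) = √(3683401 + (-92295 + (10*(-⅑) - 9/23)² + 22*(10*(-⅑) - 9/23))) = √(3683401 + (-92295 + (-10/9 - 9/23)² + 22*(-10/9 - 9/23))) = √(3683401 + (-92295 + (-311/207)² + 22*(-311/207))) = √(3683401 + (-92295 + 96721/42849 - 6842/207)) = √(3683401 - 3956068028/42849) = √(153873981421/42849) = √153873981421/207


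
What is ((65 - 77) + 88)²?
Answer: 5776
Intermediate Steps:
((65 - 77) + 88)² = (-12 + 88)² = 76² = 5776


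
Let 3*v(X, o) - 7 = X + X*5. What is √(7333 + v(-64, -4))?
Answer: √64866/3 ≈ 84.896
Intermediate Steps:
v(X, o) = 7/3 + 2*X (v(X, o) = 7/3 + (X + X*5)/3 = 7/3 + (X + 5*X)/3 = 7/3 + (6*X)/3 = 7/3 + 2*X)
√(7333 + v(-64, -4)) = √(7333 + (7/3 + 2*(-64))) = √(7333 + (7/3 - 128)) = √(7333 - 377/3) = √(21622/3) = √64866/3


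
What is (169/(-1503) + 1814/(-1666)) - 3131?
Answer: -3921512867/1251999 ≈ -3132.2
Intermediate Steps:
(169/(-1503) + 1814/(-1666)) - 3131 = (169*(-1/1503) + 1814*(-1/1666)) - 3131 = (-169/1503 - 907/833) - 3131 = -1503998/1251999 - 3131 = -3921512867/1251999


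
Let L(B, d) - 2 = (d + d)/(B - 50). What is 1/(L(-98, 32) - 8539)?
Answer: -37/315885 ≈ -0.00011713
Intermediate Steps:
L(B, d) = 2 + 2*d/(-50 + B) (L(B, d) = 2 + (d + d)/(B - 50) = 2 + (2*d)/(-50 + B) = 2 + 2*d/(-50 + B))
1/(L(-98, 32) - 8539) = 1/(2*(-50 - 98 + 32)/(-50 - 98) - 8539) = 1/(2*(-116)/(-148) - 8539) = 1/(2*(-1/148)*(-116) - 8539) = 1/(58/37 - 8539) = 1/(-315885/37) = -37/315885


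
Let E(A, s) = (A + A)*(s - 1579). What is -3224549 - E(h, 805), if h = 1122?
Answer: -1487693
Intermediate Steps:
E(A, s) = 2*A*(-1579 + s) (E(A, s) = (2*A)*(-1579 + s) = 2*A*(-1579 + s))
-3224549 - E(h, 805) = -3224549 - 2*1122*(-1579 + 805) = -3224549 - 2*1122*(-774) = -3224549 - 1*(-1736856) = -3224549 + 1736856 = -1487693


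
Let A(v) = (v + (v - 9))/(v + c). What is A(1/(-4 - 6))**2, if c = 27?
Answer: 8464/72361 ≈ 0.11697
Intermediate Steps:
A(v) = (-9 + 2*v)/(27 + v) (A(v) = (v + (v - 9))/(v + 27) = (v + (-9 + v))/(27 + v) = (-9 + 2*v)/(27 + v))
A(1/(-4 - 6))**2 = ((-9 + 2/(-4 - 6))/(27 + 1/(-4 - 6)))**2 = ((-9 + 2/(-10))/(27 + 1/(-10)))**2 = ((-9 + 2*(-1/10))/(27 - 1/10))**2 = ((-9 - 1/5)/(269/10))**2 = ((10/269)*(-46/5))**2 = (-92/269)**2 = 8464/72361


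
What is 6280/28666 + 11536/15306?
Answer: 106703164/109690449 ≈ 0.97277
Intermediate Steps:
6280/28666 + 11536/15306 = 6280*(1/28666) + 11536*(1/15306) = 3140/14333 + 5768/7653 = 106703164/109690449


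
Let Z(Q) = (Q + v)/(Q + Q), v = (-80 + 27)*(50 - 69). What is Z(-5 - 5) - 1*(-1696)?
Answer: 32923/20 ≈ 1646.2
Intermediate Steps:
v = 1007 (v = -53*(-19) = 1007)
Z(Q) = (1007 + Q)/(2*Q) (Z(Q) = (Q + 1007)/(Q + Q) = (1007 + Q)/((2*Q)) = (1007 + Q)*(1/(2*Q)) = (1007 + Q)/(2*Q))
Z(-5 - 5) - 1*(-1696) = (1007 + (-5 - 5))/(2*(-5 - 5)) - 1*(-1696) = (½)*(1007 - 10)/(-10) + 1696 = (½)*(-⅒)*997 + 1696 = -997/20 + 1696 = 32923/20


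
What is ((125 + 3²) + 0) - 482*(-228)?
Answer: 110030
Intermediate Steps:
((125 + 3²) + 0) - 482*(-228) = ((125 + 9) + 0) + 109896 = (134 + 0) + 109896 = 134 + 109896 = 110030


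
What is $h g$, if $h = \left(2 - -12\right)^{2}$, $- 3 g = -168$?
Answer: $10976$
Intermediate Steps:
$g = 56$ ($g = \left(- \frac{1}{3}\right) \left(-168\right) = 56$)
$h = 196$ ($h = \left(2 + 12\right)^{2} = 14^{2} = 196$)
$h g = 196 \cdot 56 = 10976$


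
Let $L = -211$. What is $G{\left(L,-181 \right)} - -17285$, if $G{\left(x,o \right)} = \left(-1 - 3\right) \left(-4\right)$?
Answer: $17301$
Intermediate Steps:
$G{\left(x,o \right)} = 16$ ($G{\left(x,o \right)} = \left(-4\right) \left(-4\right) = 16$)
$G{\left(L,-181 \right)} - -17285 = 16 - -17285 = 16 + 17285 = 17301$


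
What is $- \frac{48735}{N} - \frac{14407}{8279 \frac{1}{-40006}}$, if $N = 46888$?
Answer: $\frac{27024266255431}{388185752} \approx 69617.0$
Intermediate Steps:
$- \frac{48735}{N} - \frac{14407}{8279 \frac{1}{-40006}} = - \frac{48735}{46888} - \frac{14407}{8279 \frac{1}{-40006}} = \left(-48735\right) \frac{1}{46888} - \frac{14407}{8279 \left(- \frac{1}{40006}\right)} = - \frac{48735}{46888} - \frac{14407}{- \frac{8279}{40006}} = - \frac{48735}{46888} - - \frac{576366442}{8279} = - \frac{48735}{46888} + \frac{576366442}{8279} = \frac{27024266255431}{388185752}$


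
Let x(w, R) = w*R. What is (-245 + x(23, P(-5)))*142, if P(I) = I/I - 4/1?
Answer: -44588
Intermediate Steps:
P(I) = -3 (P(I) = 1 - 4*1 = 1 - 4 = -3)
x(w, R) = R*w
(-245 + x(23, P(-5)))*142 = (-245 - 3*23)*142 = (-245 - 69)*142 = -314*142 = -44588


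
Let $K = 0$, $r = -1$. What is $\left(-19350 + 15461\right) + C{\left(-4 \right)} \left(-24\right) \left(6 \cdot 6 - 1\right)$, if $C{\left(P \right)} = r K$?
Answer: $-3889$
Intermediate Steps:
$C{\left(P \right)} = 0$ ($C{\left(P \right)} = \left(-1\right) 0 = 0$)
$\left(-19350 + 15461\right) + C{\left(-4 \right)} \left(-24\right) \left(6 \cdot 6 - 1\right) = \left(-19350 + 15461\right) + 0 \left(-24\right) \left(6 \cdot 6 - 1\right) = -3889 + 0 \left(36 - 1\right) = -3889 + 0 \cdot 35 = -3889 + 0 = -3889$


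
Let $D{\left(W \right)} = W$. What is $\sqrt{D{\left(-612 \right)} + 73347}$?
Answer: $\sqrt{72735} \approx 269.69$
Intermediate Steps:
$\sqrt{D{\left(-612 \right)} + 73347} = \sqrt{-612 + 73347} = \sqrt{72735}$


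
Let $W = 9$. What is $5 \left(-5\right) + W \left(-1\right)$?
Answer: $-34$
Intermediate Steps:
$5 \left(-5\right) + W \left(-1\right) = 5 \left(-5\right) + 9 \left(-1\right) = -25 - 9 = -34$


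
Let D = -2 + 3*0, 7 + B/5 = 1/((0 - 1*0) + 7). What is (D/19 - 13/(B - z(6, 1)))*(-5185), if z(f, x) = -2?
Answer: -6621245/4294 ≈ -1542.0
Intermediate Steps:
B = -240/7 (B = -35 + 5/((0 - 1*0) + 7) = -35 + 5/((0 + 0) + 7) = -35 + 5/(0 + 7) = -35 + 5/7 = -240/7 ≈ -34.286)
D = -2 (D = -2 + 0 = -2)
(D/19 - 13/(B - z(6, 1)))*(-5185) = (-2/19 - 13/(-240/7 - 1*(-2)))*(-5185) = (-2*1/19 - 13/(-240/7 + 2))*(-5185) = (-2/19 - 13/(-226/7))*(-5185) = (-2/19 - 13*(-7/226))*(-5185) = (-2/19 + 91/226)*(-5185) = (1277/4294)*(-5185) = -6621245/4294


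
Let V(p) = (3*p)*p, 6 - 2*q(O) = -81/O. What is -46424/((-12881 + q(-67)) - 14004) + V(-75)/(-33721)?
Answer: 148983846961/121472112949 ≈ 1.2265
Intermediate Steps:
q(O) = 3 + 81/(2*O) (q(O) = 3 - (-81)/(2*O) = 3 + 81/(2*O))
V(p) = 3*p²
-46424/((-12881 + q(-67)) - 14004) + V(-75)/(-33721) = -46424/((-12881 + (3 + (81/2)/(-67))) - 14004) + (3*(-75)²)/(-33721) = -46424/((-12881 + (3 + (81/2)*(-1/67))) - 14004) + (3*5625)*(-1/33721) = -46424/((-12881 + (3 - 81/134)) - 14004) + 16875*(-1/33721) = -46424/((-12881 + 321/134) - 14004) - 16875/33721 = -46424/(-1725733/134 - 14004) - 16875/33721 = -46424/(-3602269/134) - 16875/33721 = -46424*(-134/3602269) - 16875/33721 = 6220816/3602269 - 16875/33721 = 148983846961/121472112949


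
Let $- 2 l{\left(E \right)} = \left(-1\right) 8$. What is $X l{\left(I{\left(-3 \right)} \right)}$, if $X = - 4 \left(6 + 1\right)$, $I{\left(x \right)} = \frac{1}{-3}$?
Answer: $-112$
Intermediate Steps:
$I{\left(x \right)} = - \frac{1}{3}$
$l{\left(E \right)} = 4$ ($l{\left(E \right)} = - \frac{\left(-1\right) 8}{2} = \left(- \frac{1}{2}\right) \left(-8\right) = 4$)
$X = -28$ ($X = \left(-4\right) 7 = -28$)
$X l{\left(I{\left(-3 \right)} \right)} = \left(-28\right) 4 = -112$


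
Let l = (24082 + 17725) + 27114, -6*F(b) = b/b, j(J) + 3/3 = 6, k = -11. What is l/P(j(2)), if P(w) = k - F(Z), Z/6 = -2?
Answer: -413526/65 ≈ -6361.9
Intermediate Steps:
j(J) = 5 (j(J) = -1 + 6 = 5)
Z = -12 (Z = 6*(-2) = -12)
F(b) = -1/6 (F(b) = -b/(6*b) = -1/6*1 = -1/6)
l = 68921 (l = 41807 + 27114 = 68921)
P(w) = -65/6 (P(w) = -11 - 1*(-1/6) = -11 + 1/6 = -65/6)
l/P(j(2)) = 68921/(-65/6) = 68921*(-6/65) = -413526/65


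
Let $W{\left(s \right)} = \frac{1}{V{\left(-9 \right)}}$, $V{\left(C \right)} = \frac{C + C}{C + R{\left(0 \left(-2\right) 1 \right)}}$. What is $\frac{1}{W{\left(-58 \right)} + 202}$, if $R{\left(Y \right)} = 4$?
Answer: $\frac{18}{3641} \approx 0.0049437$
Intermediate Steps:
$V{\left(C \right)} = \frac{2 C}{4 + C}$ ($V{\left(C \right)} = \frac{C + C}{C + 4} = \frac{2 C}{4 + C}$)
$W{\left(s \right)} = \frac{5}{18}$ ($W{\left(s \right)} = \frac{1}{2 \left(-9\right) \frac{1}{4 - 9}} = \frac{1}{2 \left(-9\right) \frac{1}{-5}} = \frac{1}{2 \left(-9\right) \left(- \frac{1}{5}\right)} = \frac{1}{\frac{18}{5}} = \frac{5}{18}$)
$\frac{1}{W{\left(-58 \right)} + 202} = \frac{1}{\frac{5}{18} + 202} = \frac{1}{\frac{3641}{18}} = \frac{18}{3641}$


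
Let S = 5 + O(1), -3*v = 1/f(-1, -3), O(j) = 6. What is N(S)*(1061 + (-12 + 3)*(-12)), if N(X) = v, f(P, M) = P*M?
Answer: -1169/9 ≈ -129.89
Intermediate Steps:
f(P, M) = M*P
v = -⅑ (v = -1/(3*((-3*(-1)))) = -⅓/3 = -⅓*⅓ = -⅑ ≈ -0.11111)
S = 11 (S = 5 + 6 = 11)
N(X) = -⅑
N(S)*(1061 + (-12 + 3)*(-12)) = -(1061 + (-12 + 3)*(-12))/9 = -(1061 - 9*(-12))/9 = -(1061 + 108)/9 = -⅑*1169 = -1169/9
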